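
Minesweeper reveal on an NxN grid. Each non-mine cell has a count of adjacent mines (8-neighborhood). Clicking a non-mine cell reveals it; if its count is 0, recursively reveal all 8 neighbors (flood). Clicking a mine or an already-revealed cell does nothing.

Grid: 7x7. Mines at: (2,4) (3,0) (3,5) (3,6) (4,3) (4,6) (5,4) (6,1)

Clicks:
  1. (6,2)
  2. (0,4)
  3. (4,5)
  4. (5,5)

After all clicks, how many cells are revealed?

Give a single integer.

Answer: 26

Derivation:
Click 1 (6,2) count=1: revealed 1 new [(6,2)] -> total=1
Click 2 (0,4) count=0: revealed 23 new [(0,0) (0,1) (0,2) (0,3) (0,4) (0,5) (0,6) (1,0) (1,1) (1,2) (1,3) (1,4) (1,5) (1,6) (2,0) (2,1) (2,2) (2,3) (2,5) (2,6) (3,1) (3,2) (3,3)] -> total=24
Click 3 (4,5) count=4: revealed 1 new [(4,5)] -> total=25
Click 4 (5,5) count=2: revealed 1 new [(5,5)] -> total=26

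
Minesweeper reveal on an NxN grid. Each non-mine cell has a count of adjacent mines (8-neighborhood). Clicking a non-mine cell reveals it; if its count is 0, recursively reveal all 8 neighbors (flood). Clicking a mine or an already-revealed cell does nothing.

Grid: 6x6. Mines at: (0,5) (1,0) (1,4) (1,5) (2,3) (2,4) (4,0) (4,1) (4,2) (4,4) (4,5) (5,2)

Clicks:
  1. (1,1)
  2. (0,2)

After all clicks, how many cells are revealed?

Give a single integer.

Answer: 6

Derivation:
Click 1 (1,1) count=1: revealed 1 new [(1,1)] -> total=1
Click 2 (0,2) count=0: revealed 5 new [(0,1) (0,2) (0,3) (1,2) (1,3)] -> total=6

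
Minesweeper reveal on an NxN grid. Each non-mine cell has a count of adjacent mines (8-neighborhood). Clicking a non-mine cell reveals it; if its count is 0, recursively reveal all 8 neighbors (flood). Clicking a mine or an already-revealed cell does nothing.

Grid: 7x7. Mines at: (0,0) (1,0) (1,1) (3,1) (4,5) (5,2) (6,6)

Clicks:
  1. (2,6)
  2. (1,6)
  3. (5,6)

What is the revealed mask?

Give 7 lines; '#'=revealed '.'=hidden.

Click 1 (2,6) count=0: revealed 23 new [(0,2) (0,3) (0,4) (0,5) (0,6) (1,2) (1,3) (1,4) (1,5) (1,6) (2,2) (2,3) (2,4) (2,5) (2,6) (3,2) (3,3) (3,4) (3,5) (3,6) (4,2) (4,3) (4,4)] -> total=23
Click 2 (1,6) count=0: revealed 0 new [(none)] -> total=23
Click 3 (5,6) count=2: revealed 1 new [(5,6)] -> total=24

Answer: ..#####
..#####
..#####
..#####
..###..
......#
.......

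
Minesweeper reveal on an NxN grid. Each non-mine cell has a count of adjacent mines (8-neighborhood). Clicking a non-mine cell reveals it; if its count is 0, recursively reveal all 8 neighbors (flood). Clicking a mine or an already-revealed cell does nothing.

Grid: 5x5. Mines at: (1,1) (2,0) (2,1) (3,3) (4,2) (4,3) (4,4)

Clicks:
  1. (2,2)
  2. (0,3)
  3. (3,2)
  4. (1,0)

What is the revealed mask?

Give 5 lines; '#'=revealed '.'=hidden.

Answer: ..###
#.###
..###
..#..
.....

Derivation:
Click 1 (2,2) count=3: revealed 1 new [(2,2)] -> total=1
Click 2 (0,3) count=0: revealed 8 new [(0,2) (0,3) (0,4) (1,2) (1,3) (1,4) (2,3) (2,4)] -> total=9
Click 3 (3,2) count=4: revealed 1 new [(3,2)] -> total=10
Click 4 (1,0) count=3: revealed 1 new [(1,0)] -> total=11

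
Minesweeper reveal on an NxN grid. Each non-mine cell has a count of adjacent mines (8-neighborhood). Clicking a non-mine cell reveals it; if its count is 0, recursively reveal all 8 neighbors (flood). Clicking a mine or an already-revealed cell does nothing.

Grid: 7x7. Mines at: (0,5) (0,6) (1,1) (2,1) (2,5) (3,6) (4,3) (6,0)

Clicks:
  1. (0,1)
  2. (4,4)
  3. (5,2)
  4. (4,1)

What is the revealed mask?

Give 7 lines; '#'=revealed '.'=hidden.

Answer: .#.....
.......
.......
###....
###.#..
###....
.......

Derivation:
Click 1 (0,1) count=1: revealed 1 new [(0,1)] -> total=1
Click 2 (4,4) count=1: revealed 1 new [(4,4)] -> total=2
Click 3 (5,2) count=1: revealed 1 new [(5,2)] -> total=3
Click 4 (4,1) count=0: revealed 8 new [(3,0) (3,1) (3,2) (4,0) (4,1) (4,2) (5,0) (5,1)] -> total=11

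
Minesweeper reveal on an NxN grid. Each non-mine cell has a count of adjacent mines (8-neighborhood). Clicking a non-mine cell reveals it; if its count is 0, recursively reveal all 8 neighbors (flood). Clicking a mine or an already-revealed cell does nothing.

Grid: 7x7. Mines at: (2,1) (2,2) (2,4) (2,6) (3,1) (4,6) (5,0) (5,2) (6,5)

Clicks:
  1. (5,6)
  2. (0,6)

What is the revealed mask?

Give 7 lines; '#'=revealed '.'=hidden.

Click 1 (5,6) count=2: revealed 1 new [(5,6)] -> total=1
Click 2 (0,6) count=0: revealed 14 new [(0,0) (0,1) (0,2) (0,3) (0,4) (0,5) (0,6) (1,0) (1,1) (1,2) (1,3) (1,4) (1,5) (1,6)] -> total=15

Answer: #######
#######
.......
.......
.......
......#
.......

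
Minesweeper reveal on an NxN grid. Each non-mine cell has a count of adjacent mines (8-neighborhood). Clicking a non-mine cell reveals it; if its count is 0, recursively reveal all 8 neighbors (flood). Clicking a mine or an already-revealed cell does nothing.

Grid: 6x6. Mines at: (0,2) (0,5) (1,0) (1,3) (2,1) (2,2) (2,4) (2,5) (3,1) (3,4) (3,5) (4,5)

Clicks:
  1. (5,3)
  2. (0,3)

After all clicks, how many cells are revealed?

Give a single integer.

Click 1 (5,3) count=0: revealed 10 new [(4,0) (4,1) (4,2) (4,3) (4,4) (5,0) (5,1) (5,2) (5,3) (5,4)] -> total=10
Click 2 (0,3) count=2: revealed 1 new [(0,3)] -> total=11

Answer: 11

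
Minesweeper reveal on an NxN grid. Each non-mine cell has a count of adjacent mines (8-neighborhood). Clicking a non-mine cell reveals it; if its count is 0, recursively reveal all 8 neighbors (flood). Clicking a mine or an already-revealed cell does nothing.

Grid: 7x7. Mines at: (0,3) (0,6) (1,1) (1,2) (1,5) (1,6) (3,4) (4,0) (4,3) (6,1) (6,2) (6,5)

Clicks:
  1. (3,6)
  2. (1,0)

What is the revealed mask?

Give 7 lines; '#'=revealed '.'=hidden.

Click 1 (3,6) count=0: revealed 8 new [(2,5) (2,6) (3,5) (3,6) (4,5) (4,6) (5,5) (5,6)] -> total=8
Click 2 (1,0) count=1: revealed 1 new [(1,0)] -> total=9

Answer: .......
#......
.....##
.....##
.....##
.....##
.......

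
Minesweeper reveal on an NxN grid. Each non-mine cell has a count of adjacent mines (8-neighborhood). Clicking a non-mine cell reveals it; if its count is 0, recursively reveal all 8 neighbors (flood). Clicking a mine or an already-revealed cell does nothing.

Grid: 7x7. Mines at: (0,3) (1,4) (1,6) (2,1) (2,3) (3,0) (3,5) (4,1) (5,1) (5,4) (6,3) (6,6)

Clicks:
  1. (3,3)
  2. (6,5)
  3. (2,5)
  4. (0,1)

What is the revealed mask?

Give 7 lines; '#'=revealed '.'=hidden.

Answer: ###....
###....
.....#.
...#...
.......
.......
.....#.

Derivation:
Click 1 (3,3) count=1: revealed 1 new [(3,3)] -> total=1
Click 2 (6,5) count=2: revealed 1 new [(6,5)] -> total=2
Click 3 (2,5) count=3: revealed 1 new [(2,5)] -> total=3
Click 4 (0,1) count=0: revealed 6 new [(0,0) (0,1) (0,2) (1,0) (1,1) (1,2)] -> total=9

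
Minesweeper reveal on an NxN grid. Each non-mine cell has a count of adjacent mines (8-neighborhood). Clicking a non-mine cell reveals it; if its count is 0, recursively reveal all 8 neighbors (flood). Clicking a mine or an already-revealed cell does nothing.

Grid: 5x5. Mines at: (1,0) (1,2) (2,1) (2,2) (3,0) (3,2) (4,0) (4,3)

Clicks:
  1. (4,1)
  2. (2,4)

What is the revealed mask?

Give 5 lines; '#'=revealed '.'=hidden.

Click 1 (4,1) count=3: revealed 1 new [(4,1)] -> total=1
Click 2 (2,4) count=0: revealed 8 new [(0,3) (0,4) (1,3) (1,4) (2,3) (2,4) (3,3) (3,4)] -> total=9

Answer: ...##
...##
...##
...##
.#...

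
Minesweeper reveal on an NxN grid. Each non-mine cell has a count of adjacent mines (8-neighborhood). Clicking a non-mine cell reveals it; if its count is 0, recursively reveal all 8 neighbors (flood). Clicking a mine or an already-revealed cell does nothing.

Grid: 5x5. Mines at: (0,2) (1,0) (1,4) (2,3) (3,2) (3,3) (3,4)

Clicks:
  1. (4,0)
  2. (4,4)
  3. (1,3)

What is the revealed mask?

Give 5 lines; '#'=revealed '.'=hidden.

Click 1 (4,0) count=0: revealed 6 new [(2,0) (2,1) (3,0) (3,1) (4,0) (4,1)] -> total=6
Click 2 (4,4) count=2: revealed 1 new [(4,4)] -> total=7
Click 3 (1,3) count=3: revealed 1 new [(1,3)] -> total=8

Answer: .....
...#.
##...
##...
##..#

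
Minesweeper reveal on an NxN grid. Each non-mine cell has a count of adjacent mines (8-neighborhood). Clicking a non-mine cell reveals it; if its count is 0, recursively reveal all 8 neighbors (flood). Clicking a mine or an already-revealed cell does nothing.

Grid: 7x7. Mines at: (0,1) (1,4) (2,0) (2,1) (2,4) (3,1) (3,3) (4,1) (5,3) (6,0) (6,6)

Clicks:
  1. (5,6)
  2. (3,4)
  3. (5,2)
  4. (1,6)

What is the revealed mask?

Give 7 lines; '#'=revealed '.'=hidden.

Answer: .....##
.....##
.....##
....###
....###
..#.###
.......

Derivation:
Click 1 (5,6) count=1: revealed 1 new [(5,6)] -> total=1
Click 2 (3,4) count=2: revealed 1 new [(3,4)] -> total=2
Click 3 (5,2) count=2: revealed 1 new [(5,2)] -> total=3
Click 4 (1,6) count=0: revealed 13 new [(0,5) (0,6) (1,5) (1,6) (2,5) (2,6) (3,5) (3,6) (4,4) (4,5) (4,6) (5,4) (5,5)] -> total=16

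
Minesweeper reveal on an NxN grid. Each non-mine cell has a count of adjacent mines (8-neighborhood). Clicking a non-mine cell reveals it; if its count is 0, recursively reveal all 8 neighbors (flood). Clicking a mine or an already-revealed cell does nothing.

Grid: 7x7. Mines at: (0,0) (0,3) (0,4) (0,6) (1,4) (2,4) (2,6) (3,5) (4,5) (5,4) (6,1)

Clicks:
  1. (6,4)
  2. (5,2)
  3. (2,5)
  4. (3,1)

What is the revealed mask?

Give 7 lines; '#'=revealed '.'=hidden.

Answer: .......
####...
####.#.
####...
####...
####...
....#..

Derivation:
Click 1 (6,4) count=1: revealed 1 new [(6,4)] -> total=1
Click 2 (5,2) count=1: revealed 1 new [(5,2)] -> total=2
Click 3 (2,5) count=4: revealed 1 new [(2,5)] -> total=3
Click 4 (3,1) count=0: revealed 19 new [(1,0) (1,1) (1,2) (1,3) (2,0) (2,1) (2,2) (2,3) (3,0) (3,1) (3,2) (3,3) (4,0) (4,1) (4,2) (4,3) (5,0) (5,1) (5,3)] -> total=22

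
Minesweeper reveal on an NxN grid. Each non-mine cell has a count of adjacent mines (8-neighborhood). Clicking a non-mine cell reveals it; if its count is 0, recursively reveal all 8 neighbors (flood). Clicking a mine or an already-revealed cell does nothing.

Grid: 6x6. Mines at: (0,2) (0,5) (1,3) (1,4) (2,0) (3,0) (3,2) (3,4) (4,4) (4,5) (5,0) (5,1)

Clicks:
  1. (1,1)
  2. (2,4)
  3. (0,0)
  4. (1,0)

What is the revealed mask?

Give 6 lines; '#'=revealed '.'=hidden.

Answer: ##....
##....
....#.
......
......
......

Derivation:
Click 1 (1,1) count=2: revealed 1 new [(1,1)] -> total=1
Click 2 (2,4) count=3: revealed 1 new [(2,4)] -> total=2
Click 3 (0,0) count=0: revealed 3 new [(0,0) (0,1) (1,0)] -> total=5
Click 4 (1,0) count=1: revealed 0 new [(none)] -> total=5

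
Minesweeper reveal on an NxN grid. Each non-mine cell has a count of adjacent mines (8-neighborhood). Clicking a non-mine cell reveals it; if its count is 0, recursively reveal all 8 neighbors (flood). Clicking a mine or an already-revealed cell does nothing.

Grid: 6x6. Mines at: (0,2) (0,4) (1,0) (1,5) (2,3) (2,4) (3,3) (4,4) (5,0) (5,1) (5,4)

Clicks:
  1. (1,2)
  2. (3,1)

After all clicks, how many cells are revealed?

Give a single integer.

Click 1 (1,2) count=2: revealed 1 new [(1,2)] -> total=1
Click 2 (3,1) count=0: revealed 9 new [(2,0) (2,1) (2,2) (3,0) (3,1) (3,2) (4,0) (4,1) (4,2)] -> total=10

Answer: 10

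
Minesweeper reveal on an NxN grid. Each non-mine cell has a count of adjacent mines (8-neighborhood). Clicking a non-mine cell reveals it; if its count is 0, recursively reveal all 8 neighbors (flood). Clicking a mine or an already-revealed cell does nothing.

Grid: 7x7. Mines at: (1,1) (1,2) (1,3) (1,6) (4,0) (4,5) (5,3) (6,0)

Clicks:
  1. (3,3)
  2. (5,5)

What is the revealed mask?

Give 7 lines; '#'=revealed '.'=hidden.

Click 1 (3,3) count=0: revealed 12 new [(2,1) (2,2) (2,3) (2,4) (3,1) (3,2) (3,3) (3,4) (4,1) (4,2) (4,3) (4,4)] -> total=12
Click 2 (5,5) count=1: revealed 1 new [(5,5)] -> total=13

Answer: .......
.......
.####..
.####..
.####..
.....#.
.......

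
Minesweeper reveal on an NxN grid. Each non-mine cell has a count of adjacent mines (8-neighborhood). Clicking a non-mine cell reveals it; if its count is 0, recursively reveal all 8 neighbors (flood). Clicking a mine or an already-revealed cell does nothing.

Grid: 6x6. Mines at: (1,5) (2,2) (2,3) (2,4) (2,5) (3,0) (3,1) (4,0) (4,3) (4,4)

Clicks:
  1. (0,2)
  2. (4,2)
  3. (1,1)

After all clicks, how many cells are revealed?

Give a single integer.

Answer: 13

Derivation:
Click 1 (0,2) count=0: revealed 12 new [(0,0) (0,1) (0,2) (0,3) (0,4) (1,0) (1,1) (1,2) (1,3) (1,4) (2,0) (2,1)] -> total=12
Click 2 (4,2) count=2: revealed 1 new [(4,2)] -> total=13
Click 3 (1,1) count=1: revealed 0 new [(none)] -> total=13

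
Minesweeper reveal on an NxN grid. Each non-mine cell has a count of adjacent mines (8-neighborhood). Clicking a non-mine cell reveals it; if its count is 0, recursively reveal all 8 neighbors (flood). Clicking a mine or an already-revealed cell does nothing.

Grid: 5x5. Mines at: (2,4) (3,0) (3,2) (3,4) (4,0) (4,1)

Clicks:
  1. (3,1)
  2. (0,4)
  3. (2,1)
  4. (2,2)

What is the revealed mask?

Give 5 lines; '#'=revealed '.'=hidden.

Click 1 (3,1) count=4: revealed 1 new [(3,1)] -> total=1
Click 2 (0,4) count=0: revealed 14 new [(0,0) (0,1) (0,2) (0,3) (0,4) (1,0) (1,1) (1,2) (1,3) (1,4) (2,0) (2,1) (2,2) (2,3)] -> total=15
Click 3 (2,1) count=2: revealed 0 new [(none)] -> total=15
Click 4 (2,2) count=1: revealed 0 new [(none)] -> total=15

Answer: #####
#####
####.
.#...
.....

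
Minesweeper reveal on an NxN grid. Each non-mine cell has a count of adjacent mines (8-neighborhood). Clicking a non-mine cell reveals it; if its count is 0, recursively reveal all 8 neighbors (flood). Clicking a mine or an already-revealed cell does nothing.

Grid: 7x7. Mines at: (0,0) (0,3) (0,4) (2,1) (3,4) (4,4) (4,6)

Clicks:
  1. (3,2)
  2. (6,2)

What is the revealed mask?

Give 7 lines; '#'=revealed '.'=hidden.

Answer: .......
.......
.......
####...
####...
#######
#######

Derivation:
Click 1 (3,2) count=1: revealed 1 new [(3,2)] -> total=1
Click 2 (6,2) count=0: revealed 21 new [(3,0) (3,1) (3,3) (4,0) (4,1) (4,2) (4,3) (5,0) (5,1) (5,2) (5,3) (5,4) (5,5) (5,6) (6,0) (6,1) (6,2) (6,3) (6,4) (6,5) (6,6)] -> total=22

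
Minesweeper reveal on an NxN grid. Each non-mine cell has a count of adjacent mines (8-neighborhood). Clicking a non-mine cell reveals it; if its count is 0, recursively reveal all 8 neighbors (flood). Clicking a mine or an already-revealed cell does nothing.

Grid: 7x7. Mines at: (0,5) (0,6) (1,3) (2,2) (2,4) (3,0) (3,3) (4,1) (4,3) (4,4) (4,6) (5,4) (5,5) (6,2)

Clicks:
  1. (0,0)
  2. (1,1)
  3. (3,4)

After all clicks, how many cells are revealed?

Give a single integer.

Answer: 9

Derivation:
Click 1 (0,0) count=0: revealed 8 new [(0,0) (0,1) (0,2) (1,0) (1,1) (1,2) (2,0) (2,1)] -> total=8
Click 2 (1,1) count=1: revealed 0 new [(none)] -> total=8
Click 3 (3,4) count=4: revealed 1 new [(3,4)] -> total=9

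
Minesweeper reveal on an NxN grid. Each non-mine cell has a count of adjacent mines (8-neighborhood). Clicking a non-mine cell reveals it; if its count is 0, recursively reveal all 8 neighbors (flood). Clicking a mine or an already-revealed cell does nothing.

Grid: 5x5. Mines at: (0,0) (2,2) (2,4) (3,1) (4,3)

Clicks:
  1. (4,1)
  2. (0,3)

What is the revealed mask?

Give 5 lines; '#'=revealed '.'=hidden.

Answer: .####
.####
.....
.....
.#...

Derivation:
Click 1 (4,1) count=1: revealed 1 new [(4,1)] -> total=1
Click 2 (0,3) count=0: revealed 8 new [(0,1) (0,2) (0,3) (0,4) (1,1) (1,2) (1,3) (1,4)] -> total=9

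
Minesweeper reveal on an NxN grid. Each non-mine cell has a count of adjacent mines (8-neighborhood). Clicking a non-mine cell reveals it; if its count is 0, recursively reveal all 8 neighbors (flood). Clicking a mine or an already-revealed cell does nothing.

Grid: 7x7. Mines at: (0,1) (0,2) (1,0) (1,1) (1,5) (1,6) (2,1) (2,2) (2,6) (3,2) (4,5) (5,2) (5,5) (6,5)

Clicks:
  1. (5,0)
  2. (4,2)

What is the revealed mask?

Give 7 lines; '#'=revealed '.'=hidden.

Click 1 (5,0) count=0: revealed 8 new [(3,0) (3,1) (4,0) (4,1) (5,0) (5,1) (6,0) (6,1)] -> total=8
Click 2 (4,2) count=2: revealed 1 new [(4,2)] -> total=9

Answer: .......
.......
.......
##.....
###....
##.....
##.....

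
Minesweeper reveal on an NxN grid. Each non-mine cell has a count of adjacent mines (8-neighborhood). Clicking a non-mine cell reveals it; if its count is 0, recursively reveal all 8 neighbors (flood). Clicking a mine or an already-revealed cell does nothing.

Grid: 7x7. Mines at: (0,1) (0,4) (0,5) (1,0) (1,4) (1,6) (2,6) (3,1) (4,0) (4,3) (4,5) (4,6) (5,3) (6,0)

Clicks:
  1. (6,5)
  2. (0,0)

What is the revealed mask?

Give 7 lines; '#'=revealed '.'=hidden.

Answer: #......
.......
.......
.......
.......
....###
....###

Derivation:
Click 1 (6,5) count=0: revealed 6 new [(5,4) (5,5) (5,6) (6,4) (6,5) (6,6)] -> total=6
Click 2 (0,0) count=2: revealed 1 new [(0,0)] -> total=7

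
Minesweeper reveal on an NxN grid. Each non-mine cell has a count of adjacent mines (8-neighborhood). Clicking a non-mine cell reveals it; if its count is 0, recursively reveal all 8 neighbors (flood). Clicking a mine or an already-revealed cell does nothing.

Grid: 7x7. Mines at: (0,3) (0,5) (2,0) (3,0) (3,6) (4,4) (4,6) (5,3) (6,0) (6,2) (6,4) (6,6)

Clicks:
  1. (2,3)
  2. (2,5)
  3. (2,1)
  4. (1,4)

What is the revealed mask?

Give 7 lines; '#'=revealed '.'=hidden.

Click 1 (2,3) count=0: revealed 18 new [(1,1) (1,2) (1,3) (1,4) (1,5) (2,1) (2,2) (2,3) (2,4) (2,5) (3,1) (3,2) (3,3) (3,4) (3,5) (4,1) (4,2) (4,3)] -> total=18
Click 2 (2,5) count=1: revealed 0 new [(none)] -> total=18
Click 3 (2,1) count=2: revealed 0 new [(none)] -> total=18
Click 4 (1,4) count=2: revealed 0 new [(none)] -> total=18

Answer: .......
.#####.
.#####.
.#####.
.###...
.......
.......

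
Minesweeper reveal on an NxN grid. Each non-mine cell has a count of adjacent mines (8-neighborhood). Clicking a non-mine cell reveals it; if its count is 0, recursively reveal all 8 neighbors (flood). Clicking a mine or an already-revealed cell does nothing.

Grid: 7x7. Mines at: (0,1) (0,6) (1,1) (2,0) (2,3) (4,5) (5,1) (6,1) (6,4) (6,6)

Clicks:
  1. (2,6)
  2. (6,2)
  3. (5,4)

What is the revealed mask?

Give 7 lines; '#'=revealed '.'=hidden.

Answer: .......
....###
....###
....###
.......
....#..
..#....

Derivation:
Click 1 (2,6) count=0: revealed 9 new [(1,4) (1,5) (1,6) (2,4) (2,5) (2,6) (3,4) (3,5) (3,6)] -> total=9
Click 2 (6,2) count=2: revealed 1 new [(6,2)] -> total=10
Click 3 (5,4) count=2: revealed 1 new [(5,4)] -> total=11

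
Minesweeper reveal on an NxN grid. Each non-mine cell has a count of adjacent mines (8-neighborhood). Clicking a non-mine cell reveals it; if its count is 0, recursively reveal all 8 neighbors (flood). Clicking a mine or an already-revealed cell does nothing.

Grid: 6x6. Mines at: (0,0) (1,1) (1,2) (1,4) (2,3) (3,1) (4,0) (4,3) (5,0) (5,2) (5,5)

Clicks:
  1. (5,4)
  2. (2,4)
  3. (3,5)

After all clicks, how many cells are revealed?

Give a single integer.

Click 1 (5,4) count=2: revealed 1 new [(5,4)] -> total=1
Click 2 (2,4) count=2: revealed 1 new [(2,4)] -> total=2
Click 3 (3,5) count=0: revealed 5 new [(2,5) (3,4) (3,5) (4,4) (4,5)] -> total=7

Answer: 7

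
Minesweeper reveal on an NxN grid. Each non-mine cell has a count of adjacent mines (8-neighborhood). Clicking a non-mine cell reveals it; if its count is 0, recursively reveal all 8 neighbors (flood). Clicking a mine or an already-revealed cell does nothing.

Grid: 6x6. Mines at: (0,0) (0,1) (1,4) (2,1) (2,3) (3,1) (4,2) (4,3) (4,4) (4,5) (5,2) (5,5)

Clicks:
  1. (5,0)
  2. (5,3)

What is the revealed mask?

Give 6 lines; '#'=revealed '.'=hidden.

Click 1 (5,0) count=0: revealed 4 new [(4,0) (4,1) (5,0) (5,1)] -> total=4
Click 2 (5,3) count=4: revealed 1 new [(5,3)] -> total=5

Answer: ......
......
......
......
##....
##.#..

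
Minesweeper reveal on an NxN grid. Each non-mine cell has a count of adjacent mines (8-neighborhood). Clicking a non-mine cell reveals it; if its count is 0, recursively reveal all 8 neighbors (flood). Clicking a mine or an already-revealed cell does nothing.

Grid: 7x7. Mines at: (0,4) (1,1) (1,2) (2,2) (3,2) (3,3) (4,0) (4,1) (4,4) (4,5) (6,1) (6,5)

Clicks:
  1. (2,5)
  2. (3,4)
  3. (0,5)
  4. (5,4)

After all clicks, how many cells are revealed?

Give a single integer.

Click 1 (2,5) count=0: revealed 11 new [(0,5) (0,6) (1,4) (1,5) (1,6) (2,4) (2,5) (2,6) (3,4) (3,5) (3,6)] -> total=11
Click 2 (3,4) count=3: revealed 0 new [(none)] -> total=11
Click 3 (0,5) count=1: revealed 0 new [(none)] -> total=11
Click 4 (5,4) count=3: revealed 1 new [(5,4)] -> total=12

Answer: 12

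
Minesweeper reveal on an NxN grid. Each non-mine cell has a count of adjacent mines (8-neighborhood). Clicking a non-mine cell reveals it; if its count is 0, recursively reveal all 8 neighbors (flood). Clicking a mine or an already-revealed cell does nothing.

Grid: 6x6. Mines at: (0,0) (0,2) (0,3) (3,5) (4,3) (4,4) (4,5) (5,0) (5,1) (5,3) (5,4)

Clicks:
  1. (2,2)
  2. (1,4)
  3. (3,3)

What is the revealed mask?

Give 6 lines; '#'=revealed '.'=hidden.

Click 1 (2,2) count=0: revealed 18 new [(1,0) (1,1) (1,2) (1,3) (1,4) (2,0) (2,1) (2,2) (2,3) (2,4) (3,0) (3,1) (3,2) (3,3) (3,4) (4,0) (4,1) (4,2)] -> total=18
Click 2 (1,4) count=1: revealed 0 new [(none)] -> total=18
Click 3 (3,3) count=2: revealed 0 new [(none)] -> total=18

Answer: ......
#####.
#####.
#####.
###...
......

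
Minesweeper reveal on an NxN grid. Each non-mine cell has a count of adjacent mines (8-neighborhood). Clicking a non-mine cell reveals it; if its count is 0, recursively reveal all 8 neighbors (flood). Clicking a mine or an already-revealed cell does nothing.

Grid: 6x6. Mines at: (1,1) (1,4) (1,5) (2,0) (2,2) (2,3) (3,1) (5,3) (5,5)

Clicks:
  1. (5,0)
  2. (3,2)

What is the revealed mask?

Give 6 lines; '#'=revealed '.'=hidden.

Click 1 (5,0) count=0: revealed 6 new [(4,0) (4,1) (4,2) (5,0) (5,1) (5,2)] -> total=6
Click 2 (3,2) count=3: revealed 1 new [(3,2)] -> total=7

Answer: ......
......
......
..#...
###...
###...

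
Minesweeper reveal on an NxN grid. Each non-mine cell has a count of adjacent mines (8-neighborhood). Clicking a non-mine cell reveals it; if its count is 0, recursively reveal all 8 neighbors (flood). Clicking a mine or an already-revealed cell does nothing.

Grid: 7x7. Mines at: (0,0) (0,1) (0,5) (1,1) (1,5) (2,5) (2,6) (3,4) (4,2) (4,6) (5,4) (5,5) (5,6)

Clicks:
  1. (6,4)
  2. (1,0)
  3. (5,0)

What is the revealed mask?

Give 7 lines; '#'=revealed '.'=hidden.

Click 1 (6,4) count=2: revealed 1 new [(6,4)] -> total=1
Click 2 (1,0) count=3: revealed 1 new [(1,0)] -> total=2
Click 3 (5,0) count=0: revealed 14 new [(2,0) (2,1) (3,0) (3,1) (4,0) (4,1) (5,0) (5,1) (5,2) (5,3) (6,0) (6,1) (6,2) (6,3)] -> total=16

Answer: .......
#......
##.....
##.....
##.....
####...
#####..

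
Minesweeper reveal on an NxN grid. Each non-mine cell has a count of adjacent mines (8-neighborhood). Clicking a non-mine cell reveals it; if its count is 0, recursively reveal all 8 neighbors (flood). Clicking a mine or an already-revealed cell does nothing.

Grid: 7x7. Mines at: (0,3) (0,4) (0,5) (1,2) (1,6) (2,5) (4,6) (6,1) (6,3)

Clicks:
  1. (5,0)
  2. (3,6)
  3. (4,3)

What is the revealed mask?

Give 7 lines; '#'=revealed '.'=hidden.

Click 1 (5,0) count=1: revealed 1 new [(5,0)] -> total=1
Click 2 (3,6) count=2: revealed 1 new [(3,6)] -> total=2
Click 3 (4,3) count=0: revealed 26 new [(0,0) (0,1) (1,0) (1,1) (2,0) (2,1) (2,2) (2,3) (2,4) (3,0) (3,1) (3,2) (3,3) (3,4) (3,5) (4,0) (4,1) (4,2) (4,3) (4,4) (4,5) (5,1) (5,2) (5,3) (5,4) (5,5)] -> total=28

Answer: ##.....
##.....
#####..
#######
######.
######.
.......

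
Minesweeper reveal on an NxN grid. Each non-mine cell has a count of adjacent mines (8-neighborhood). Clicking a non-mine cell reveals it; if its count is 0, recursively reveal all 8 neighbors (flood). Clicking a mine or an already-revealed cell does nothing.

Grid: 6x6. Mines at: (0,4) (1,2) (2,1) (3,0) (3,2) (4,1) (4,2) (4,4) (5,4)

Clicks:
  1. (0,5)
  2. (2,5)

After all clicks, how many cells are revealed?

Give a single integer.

Click 1 (0,5) count=1: revealed 1 new [(0,5)] -> total=1
Click 2 (2,5) count=0: revealed 9 new [(1,3) (1,4) (1,5) (2,3) (2,4) (2,5) (3,3) (3,4) (3,5)] -> total=10

Answer: 10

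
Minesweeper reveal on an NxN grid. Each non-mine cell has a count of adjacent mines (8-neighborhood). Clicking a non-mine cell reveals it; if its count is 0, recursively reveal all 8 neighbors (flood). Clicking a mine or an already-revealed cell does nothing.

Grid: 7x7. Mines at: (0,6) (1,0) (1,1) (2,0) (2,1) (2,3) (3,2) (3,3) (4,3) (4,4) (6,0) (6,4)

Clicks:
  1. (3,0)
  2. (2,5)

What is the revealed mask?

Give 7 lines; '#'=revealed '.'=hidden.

Click 1 (3,0) count=2: revealed 1 new [(3,0)] -> total=1
Click 2 (2,5) count=0: revealed 15 new [(1,4) (1,5) (1,6) (2,4) (2,5) (2,6) (3,4) (3,5) (3,6) (4,5) (4,6) (5,5) (5,6) (6,5) (6,6)] -> total=16

Answer: .......
....###
....###
#...###
.....##
.....##
.....##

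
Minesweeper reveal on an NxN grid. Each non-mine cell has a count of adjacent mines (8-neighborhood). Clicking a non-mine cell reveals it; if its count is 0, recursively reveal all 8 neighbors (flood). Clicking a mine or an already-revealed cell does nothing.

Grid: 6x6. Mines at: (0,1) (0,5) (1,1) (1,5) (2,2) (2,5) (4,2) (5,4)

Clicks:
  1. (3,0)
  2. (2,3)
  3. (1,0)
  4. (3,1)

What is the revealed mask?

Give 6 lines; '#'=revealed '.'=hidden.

Click 1 (3,0) count=0: revealed 8 new [(2,0) (2,1) (3,0) (3,1) (4,0) (4,1) (5,0) (5,1)] -> total=8
Click 2 (2,3) count=1: revealed 1 new [(2,3)] -> total=9
Click 3 (1,0) count=2: revealed 1 new [(1,0)] -> total=10
Click 4 (3,1) count=2: revealed 0 new [(none)] -> total=10

Answer: ......
#.....
##.#..
##....
##....
##....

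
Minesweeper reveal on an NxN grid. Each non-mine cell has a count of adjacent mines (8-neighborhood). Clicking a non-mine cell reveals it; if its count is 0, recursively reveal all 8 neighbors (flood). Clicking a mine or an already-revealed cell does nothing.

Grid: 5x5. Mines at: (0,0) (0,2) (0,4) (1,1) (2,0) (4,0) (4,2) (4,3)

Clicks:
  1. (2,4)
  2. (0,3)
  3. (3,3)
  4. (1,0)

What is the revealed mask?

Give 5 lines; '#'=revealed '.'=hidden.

Answer: ...#.
#.###
..###
..###
.....

Derivation:
Click 1 (2,4) count=0: revealed 9 new [(1,2) (1,3) (1,4) (2,2) (2,3) (2,4) (3,2) (3,3) (3,4)] -> total=9
Click 2 (0,3) count=2: revealed 1 new [(0,3)] -> total=10
Click 3 (3,3) count=2: revealed 0 new [(none)] -> total=10
Click 4 (1,0) count=3: revealed 1 new [(1,0)] -> total=11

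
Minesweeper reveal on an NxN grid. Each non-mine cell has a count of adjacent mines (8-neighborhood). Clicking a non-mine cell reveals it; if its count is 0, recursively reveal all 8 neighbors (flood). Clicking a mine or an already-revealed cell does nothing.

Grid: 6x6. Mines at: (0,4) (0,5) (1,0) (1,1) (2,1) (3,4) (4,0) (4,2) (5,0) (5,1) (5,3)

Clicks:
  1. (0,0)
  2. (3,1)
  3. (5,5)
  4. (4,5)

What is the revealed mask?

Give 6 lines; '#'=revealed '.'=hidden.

Answer: #.....
......
......
.#....
....##
....##

Derivation:
Click 1 (0,0) count=2: revealed 1 new [(0,0)] -> total=1
Click 2 (3,1) count=3: revealed 1 new [(3,1)] -> total=2
Click 3 (5,5) count=0: revealed 4 new [(4,4) (4,5) (5,4) (5,5)] -> total=6
Click 4 (4,5) count=1: revealed 0 new [(none)] -> total=6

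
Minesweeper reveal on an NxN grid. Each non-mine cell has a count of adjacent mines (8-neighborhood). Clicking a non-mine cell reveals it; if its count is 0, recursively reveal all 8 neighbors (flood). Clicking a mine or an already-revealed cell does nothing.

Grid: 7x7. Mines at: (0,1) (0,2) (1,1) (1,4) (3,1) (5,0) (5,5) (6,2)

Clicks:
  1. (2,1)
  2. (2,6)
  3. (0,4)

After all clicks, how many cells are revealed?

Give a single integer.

Answer: 24

Derivation:
Click 1 (2,1) count=2: revealed 1 new [(2,1)] -> total=1
Click 2 (2,6) count=0: revealed 22 new [(0,5) (0,6) (1,5) (1,6) (2,2) (2,3) (2,4) (2,5) (2,6) (3,2) (3,3) (3,4) (3,5) (3,6) (4,2) (4,3) (4,4) (4,5) (4,6) (5,2) (5,3) (5,4)] -> total=23
Click 3 (0,4) count=1: revealed 1 new [(0,4)] -> total=24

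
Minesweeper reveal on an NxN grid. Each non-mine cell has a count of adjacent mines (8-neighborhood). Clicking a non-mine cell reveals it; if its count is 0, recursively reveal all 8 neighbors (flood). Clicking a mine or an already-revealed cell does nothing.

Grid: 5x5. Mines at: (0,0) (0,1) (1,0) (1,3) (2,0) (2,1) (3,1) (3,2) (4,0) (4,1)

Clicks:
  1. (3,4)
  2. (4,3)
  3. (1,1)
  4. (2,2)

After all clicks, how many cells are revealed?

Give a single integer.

Answer: 8

Derivation:
Click 1 (3,4) count=0: revealed 6 new [(2,3) (2,4) (3,3) (3,4) (4,3) (4,4)] -> total=6
Click 2 (4,3) count=1: revealed 0 new [(none)] -> total=6
Click 3 (1,1) count=5: revealed 1 new [(1,1)] -> total=7
Click 4 (2,2) count=4: revealed 1 new [(2,2)] -> total=8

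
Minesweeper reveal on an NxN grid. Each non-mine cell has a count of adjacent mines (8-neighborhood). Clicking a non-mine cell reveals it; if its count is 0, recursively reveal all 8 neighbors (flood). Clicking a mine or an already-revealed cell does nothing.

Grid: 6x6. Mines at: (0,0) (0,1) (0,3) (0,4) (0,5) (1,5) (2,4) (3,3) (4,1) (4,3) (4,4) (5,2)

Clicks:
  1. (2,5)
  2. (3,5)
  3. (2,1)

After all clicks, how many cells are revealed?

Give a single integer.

Answer: 11

Derivation:
Click 1 (2,5) count=2: revealed 1 new [(2,5)] -> total=1
Click 2 (3,5) count=2: revealed 1 new [(3,5)] -> total=2
Click 3 (2,1) count=0: revealed 9 new [(1,0) (1,1) (1,2) (2,0) (2,1) (2,2) (3,0) (3,1) (3,2)] -> total=11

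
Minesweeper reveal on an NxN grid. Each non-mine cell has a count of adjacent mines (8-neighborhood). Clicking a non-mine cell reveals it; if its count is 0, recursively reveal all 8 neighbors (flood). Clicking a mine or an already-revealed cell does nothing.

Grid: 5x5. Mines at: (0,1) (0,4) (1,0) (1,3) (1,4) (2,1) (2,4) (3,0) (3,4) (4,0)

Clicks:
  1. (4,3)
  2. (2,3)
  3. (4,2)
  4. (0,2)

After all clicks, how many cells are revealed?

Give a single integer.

Answer: 8

Derivation:
Click 1 (4,3) count=1: revealed 1 new [(4,3)] -> total=1
Click 2 (2,3) count=4: revealed 1 new [(2,3)] -> total=2
Click 3 (4,2) count=0: revealed 5 new [(3,1) (3,2) (3,3) (4,1) (4,2)] -> total=7
Click 4 (0,2) count=2: revealed 1 new [(0,2)] -> total=8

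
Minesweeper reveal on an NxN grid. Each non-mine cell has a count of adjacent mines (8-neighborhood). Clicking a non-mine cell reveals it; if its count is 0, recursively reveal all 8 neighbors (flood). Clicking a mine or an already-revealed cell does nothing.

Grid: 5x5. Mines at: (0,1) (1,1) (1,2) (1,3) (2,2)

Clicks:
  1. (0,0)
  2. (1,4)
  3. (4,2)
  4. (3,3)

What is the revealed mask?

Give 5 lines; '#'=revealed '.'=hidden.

Click 1 (0,0) count=2: revealed 1 new [(0,0)] -> total=1
Click 2 (1,4) count=1: revealed 1 new [(1,4)] -> total=2
Click 3 (4,2) count=0: revealed 14 new [(2,0) (2,1) (2,3) (2,4) (3,0) (3,1) (3,2) (3,3) (3,4) (4,0) (4,1) (4,2) (4,3) (4,4)] -> total=16
Click 4 (3,3) count=1: revealed 0 new [(none)] -> total=16

Answer: #....
....#
##.##
#####
#####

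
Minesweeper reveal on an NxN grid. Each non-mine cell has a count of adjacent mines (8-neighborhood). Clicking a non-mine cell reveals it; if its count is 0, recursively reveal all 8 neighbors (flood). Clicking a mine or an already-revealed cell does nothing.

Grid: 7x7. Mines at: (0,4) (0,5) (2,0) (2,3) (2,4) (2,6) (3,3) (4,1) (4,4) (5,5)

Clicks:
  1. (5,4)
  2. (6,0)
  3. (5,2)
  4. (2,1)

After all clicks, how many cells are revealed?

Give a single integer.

Answer: 11

Derivation:
Click 1 (5,4) count=2: revealed 1 new [(5,4)] -> total=1
Click 2 (6,0) count=0: revealed 9 new [(5,0) (5,1) (5,2) (5,3) (6,0) (6,1) (6,2) (6,3) (6,4)] -> total=10
Click 3 (5,2) count=1: revealed 0 new [(none)] -> total=10
Click 4 (2,1) count=1: revealed 1 new [(2,1)] -> total=11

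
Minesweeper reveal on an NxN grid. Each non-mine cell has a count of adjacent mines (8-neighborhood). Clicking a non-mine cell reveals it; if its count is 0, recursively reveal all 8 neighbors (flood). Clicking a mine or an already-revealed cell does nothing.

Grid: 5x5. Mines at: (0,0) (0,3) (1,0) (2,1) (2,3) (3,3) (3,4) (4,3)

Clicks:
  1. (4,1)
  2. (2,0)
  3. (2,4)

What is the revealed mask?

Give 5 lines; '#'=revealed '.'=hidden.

Answer: .....
.....
#...#
###..
###..

Derivation:
Click 1 (4,1) count=0: revealed 6 new [(3,0) (3,1) (3,2) (4,0) (4,1) (4,2)] -> total=6
Click 2 (2,0) count=2: revealed 1 new [(2,0)] -> total=7
Click 3 (2,4) count=3: revealed 1 new [(2,4)] -> total=8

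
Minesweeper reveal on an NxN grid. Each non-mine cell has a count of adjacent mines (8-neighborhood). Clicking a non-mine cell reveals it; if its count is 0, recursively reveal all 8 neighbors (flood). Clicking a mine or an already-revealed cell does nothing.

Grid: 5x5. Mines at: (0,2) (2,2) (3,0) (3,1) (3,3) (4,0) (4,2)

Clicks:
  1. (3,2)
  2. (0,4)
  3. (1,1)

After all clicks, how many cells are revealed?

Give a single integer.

Answer: 8

Derivation:
Click 1 (3,2) count=4: revealed 1 new [(3,2)] -> total=1
Click 2 (0,4) count=0: revealed 6 new [(0,3) (0,4) (1,3) (1,4) (2,3) (2,4)] -> total=7
Click 3 (1,1) count=2: revealed 1 new [(1,1)] -> total=8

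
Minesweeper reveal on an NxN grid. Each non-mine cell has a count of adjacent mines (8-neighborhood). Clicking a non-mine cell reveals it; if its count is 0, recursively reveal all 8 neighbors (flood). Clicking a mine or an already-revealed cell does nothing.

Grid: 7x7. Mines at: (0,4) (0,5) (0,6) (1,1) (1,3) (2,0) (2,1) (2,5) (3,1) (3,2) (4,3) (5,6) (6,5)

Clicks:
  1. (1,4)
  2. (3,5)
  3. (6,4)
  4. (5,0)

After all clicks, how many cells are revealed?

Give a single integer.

Answer: 15

Derivation:
Click 1 (1,4) count=4: revealed 1 new [(1,4)] -> total=1
Click 2 (3,5) count=1: revealed 1 new [(3,5)] -> total=2
Click 3 (6,4) count=1: revealed 1 new [(6,4)] -> total=3
Click 4 (5,0) count=0: revealed 12 new [(4,0) (4,1) (4,2) (5,0) (5,1) (5,2) (5,3) (5,4) (6,0) (6,1) (6,2) (6,3)] -> total=15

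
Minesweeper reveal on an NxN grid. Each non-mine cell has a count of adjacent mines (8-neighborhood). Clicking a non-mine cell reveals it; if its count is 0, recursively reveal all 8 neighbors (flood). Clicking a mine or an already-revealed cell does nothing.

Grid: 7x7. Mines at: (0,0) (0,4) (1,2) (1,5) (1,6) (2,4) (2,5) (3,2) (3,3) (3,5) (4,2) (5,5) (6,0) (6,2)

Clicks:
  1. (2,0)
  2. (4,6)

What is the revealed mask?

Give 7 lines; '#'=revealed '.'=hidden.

Answer: .......
##.....
##.....
##.....
##....#
##.....
.......

Derivation:
Click 1 (2,0) count=0: revealed 10 new [(1,0) (1,1) (2,0) (2,1) (3,0) (3,1) (4,0) (4,1) (5,0) (5,1)] -> total=10
Click 2 (4,6) count=2: revealed 1 new [(4,6)] -> total=11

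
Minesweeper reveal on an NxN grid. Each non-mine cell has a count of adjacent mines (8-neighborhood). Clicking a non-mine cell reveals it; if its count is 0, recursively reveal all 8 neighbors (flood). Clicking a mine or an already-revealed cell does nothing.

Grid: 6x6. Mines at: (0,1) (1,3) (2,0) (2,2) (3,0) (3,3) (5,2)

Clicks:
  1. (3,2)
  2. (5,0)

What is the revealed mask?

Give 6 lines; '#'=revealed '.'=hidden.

Click 1 (3,2) count=2: revealed 1 new [(3,2)] -> total=1
Click 2 (5,0) count=0: revealed 4 new [(4,0) (4,1) (5,0) (5,1)] -> total=5

Answer: ......
......
......
..#...
##....
##....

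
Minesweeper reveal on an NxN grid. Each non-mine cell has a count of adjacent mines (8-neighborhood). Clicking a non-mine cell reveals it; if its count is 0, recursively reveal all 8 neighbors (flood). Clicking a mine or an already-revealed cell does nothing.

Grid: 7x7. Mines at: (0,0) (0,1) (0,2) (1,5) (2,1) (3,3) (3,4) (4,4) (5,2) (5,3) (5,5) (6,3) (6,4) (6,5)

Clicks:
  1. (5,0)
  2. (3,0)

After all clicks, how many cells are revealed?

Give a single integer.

Click 1 (5,0) count=0: revealed 8 new [(3,0) (3,1) (4,0) (4,1) (5,0) (5,1) (6,0) (6,1)] -> total=8
Click 2 (3,0) count=1: revealed 0 new [(none)] -> total=8

Answer: 8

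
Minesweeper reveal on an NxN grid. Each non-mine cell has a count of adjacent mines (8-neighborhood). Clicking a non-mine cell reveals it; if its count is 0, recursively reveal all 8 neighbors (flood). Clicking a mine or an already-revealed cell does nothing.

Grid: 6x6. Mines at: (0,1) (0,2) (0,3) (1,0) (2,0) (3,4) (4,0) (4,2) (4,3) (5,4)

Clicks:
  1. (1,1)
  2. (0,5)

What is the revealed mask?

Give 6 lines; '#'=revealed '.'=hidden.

Click 1 (1,1) count=4: revealed 1 new [(1,1)] -> total=1
Click 2 (0,5) count=0: revealed 6 new [(0,4) (0,5) (1,4) (1,5) (2,4) (2,5)] -> total=7

Answer: ....##
.#..##
....##
......
......
......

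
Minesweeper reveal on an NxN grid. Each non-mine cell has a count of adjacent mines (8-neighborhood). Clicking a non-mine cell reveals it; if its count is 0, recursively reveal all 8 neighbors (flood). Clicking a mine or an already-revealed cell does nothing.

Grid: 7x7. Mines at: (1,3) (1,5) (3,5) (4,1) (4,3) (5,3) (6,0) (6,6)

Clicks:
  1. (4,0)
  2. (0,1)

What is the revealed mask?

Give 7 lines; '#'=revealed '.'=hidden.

Click 1 (4,0) count=1: revealed 1 new [(4,0)] -> total=1
Click 2 (0,1) count=0: revealed 12 new [(0,0) (0,1) (0,2) (1,0) (1,1) (1,2) (2,0) (2,1) (2,2) (3,0) (3,1) (3,2)] -> total=13

Answer: ###....
###....
###....
###....
#......
.......
.......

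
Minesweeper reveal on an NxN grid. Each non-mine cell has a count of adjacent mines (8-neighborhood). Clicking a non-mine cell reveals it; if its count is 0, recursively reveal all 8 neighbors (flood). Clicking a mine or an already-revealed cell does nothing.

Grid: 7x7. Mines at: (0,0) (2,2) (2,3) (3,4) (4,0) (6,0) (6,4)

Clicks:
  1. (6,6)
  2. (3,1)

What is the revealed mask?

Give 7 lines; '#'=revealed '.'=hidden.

Answer: .######
.######
....###
.#...##
.....##
.....##
.....##

Derivation:
Click 1 (6,6) count=0: revealed 23 new [(0,1) (0,2) (0,3) (0,4) (0,5) (0,6) (1,1) (1,2) (1,3) (1,4) (1,5) (1,6) (2,4) (2,5) (2,6) (3,5) (3,6) (4,5) (4,6) (5,5) (5,6) (6,5) (6,6)] -> total=23
Click 2 (3,1) count=2: revealed 1 new [(3,1)] -> total=24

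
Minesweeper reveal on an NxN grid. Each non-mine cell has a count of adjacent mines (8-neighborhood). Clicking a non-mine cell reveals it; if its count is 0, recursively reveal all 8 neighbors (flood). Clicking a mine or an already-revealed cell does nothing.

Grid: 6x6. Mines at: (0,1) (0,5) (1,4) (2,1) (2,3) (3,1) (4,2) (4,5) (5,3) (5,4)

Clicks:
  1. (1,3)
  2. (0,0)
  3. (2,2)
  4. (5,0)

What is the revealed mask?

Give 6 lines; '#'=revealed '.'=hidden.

Click 1 (1,3) count=2: revealed 1 new [(1,3)] -> total=1
Click 2 (0,0) count=1: revealed 1 new [(0,0)] -> total=2
Click 3 (2,2) count=3: revealed 1 new [(2,2)] -> total=3
Click 4 (5,0) count=0: revealed 4 new [(4,0) (4,1) (5,0) (5,1)] -> total=7

Answer: #.....
...#..
..#...
......
##....
##....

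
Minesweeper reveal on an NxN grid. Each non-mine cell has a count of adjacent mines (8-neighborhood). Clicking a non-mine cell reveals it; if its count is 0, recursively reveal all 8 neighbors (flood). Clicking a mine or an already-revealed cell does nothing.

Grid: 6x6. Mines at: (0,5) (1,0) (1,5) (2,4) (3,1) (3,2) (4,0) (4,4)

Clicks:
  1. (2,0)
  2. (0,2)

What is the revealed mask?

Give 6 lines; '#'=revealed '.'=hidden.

Answer: .####.
.####.
####..
......
......
......

Derivation:
Click 1 (2,0) count=2: revealed 1 new [(2,0)] -> total=1
Click 2 (0,2) count=0: revealed 11 new [(0,1) (0,2) (0,3) (0,4) (1,1) (1,2) (1,3) (1,4) (2,1) (2,2) (2,3)] -> total=12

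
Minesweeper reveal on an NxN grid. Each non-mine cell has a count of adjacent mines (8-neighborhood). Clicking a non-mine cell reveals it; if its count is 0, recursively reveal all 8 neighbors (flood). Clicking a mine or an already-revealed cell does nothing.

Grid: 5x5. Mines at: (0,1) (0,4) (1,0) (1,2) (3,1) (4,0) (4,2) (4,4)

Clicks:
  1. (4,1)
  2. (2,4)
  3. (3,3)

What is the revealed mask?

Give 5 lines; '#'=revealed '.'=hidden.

Click 1 (4,1) count=3: revealed 1 new [(4,1)] -> total=1
Click 2 (2,4) count=0: revealed 6 new [(1,3) (1,4) (2,3) (2,4) (3,3) (3,4)] -> total=7
Click 3 (3,3) count=2: revealed 0 new [(none)] -> total=7

Answer: .....
...##
...##
...##
.#...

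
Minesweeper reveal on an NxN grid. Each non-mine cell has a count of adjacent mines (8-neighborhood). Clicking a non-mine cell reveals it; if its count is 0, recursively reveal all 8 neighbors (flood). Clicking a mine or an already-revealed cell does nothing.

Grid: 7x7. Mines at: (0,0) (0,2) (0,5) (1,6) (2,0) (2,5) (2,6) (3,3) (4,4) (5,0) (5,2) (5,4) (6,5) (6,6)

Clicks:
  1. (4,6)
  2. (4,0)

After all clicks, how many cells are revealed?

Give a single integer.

Answer: 7

Derivation:
Click 1 (4,6) count=0: revealed 6 new [(3,5) (3,6) (4,5) (4,6) (5,5) (5,6)] -> total=6
Click 2 (4,0) count=1: revealed 1 new [(4,0)] -> total=7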